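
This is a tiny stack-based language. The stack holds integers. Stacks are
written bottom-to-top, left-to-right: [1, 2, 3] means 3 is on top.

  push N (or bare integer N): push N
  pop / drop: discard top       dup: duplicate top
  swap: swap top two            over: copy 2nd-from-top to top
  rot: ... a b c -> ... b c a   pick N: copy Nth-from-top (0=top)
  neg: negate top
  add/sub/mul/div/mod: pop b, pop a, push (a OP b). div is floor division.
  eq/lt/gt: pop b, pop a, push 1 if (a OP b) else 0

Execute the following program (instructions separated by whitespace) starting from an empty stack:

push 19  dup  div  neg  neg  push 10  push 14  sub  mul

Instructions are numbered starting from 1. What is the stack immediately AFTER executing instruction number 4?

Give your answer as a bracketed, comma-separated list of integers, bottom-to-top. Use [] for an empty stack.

Step 1 ('push 19'): [19]
Step 2 ('dup'): [19, 19]
Step 3 ('div'): [1]
Step 4 ('neg'): [-1]

Answer: [-1]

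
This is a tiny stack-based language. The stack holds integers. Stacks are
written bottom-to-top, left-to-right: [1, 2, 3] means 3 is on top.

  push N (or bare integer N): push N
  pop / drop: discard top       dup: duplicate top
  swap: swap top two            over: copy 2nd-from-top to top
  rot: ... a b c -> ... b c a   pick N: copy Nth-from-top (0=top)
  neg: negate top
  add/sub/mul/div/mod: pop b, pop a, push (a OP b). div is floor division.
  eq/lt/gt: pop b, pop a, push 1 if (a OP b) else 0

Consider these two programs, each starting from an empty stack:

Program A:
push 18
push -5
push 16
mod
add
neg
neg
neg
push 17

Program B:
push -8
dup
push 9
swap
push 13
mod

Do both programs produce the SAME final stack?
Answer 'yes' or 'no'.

Answer: no

Derivation:
Program A trace:
  After 'push 18': [18]
  After 'push -5': [18, -5]
  After 'push 16': [18, -5, 16]
  After 'mod': [18, 11]
  After 'add': [29]
  After 'neg': [-29]
  After 'neg': [29]
  After 'neg': [-29]
  After 'push 17': [-29, 17]
Program A final stack: [-29, 17]

Program B trace:
  After 'push -8': [-8]
  After 'dup': [-8, -8]
  After 'push 9': [-8, -8, 9]
  After 'swap': [-8, 9, -8]
  After 'push 13': [-8, 9, -8, 13]
  After 'mod': [-8, 9, 5]
Program B final stack: [-8, 9, 5]
Same: no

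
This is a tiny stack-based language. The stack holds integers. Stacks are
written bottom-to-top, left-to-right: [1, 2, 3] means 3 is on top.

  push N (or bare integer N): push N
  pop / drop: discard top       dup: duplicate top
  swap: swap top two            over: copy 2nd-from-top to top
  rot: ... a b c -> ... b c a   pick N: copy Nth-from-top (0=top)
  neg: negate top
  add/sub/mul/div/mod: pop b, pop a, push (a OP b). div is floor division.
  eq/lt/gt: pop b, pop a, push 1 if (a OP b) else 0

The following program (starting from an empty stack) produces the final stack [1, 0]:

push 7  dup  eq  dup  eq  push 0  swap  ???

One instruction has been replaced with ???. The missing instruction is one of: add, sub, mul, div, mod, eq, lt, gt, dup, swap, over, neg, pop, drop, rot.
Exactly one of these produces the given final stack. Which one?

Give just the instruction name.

Stack before ???: [0, 1]
Stack after ???:  [1, 0]
The instruction that transforms [0, 1] -> [1, 0] is: swap

Answer: swap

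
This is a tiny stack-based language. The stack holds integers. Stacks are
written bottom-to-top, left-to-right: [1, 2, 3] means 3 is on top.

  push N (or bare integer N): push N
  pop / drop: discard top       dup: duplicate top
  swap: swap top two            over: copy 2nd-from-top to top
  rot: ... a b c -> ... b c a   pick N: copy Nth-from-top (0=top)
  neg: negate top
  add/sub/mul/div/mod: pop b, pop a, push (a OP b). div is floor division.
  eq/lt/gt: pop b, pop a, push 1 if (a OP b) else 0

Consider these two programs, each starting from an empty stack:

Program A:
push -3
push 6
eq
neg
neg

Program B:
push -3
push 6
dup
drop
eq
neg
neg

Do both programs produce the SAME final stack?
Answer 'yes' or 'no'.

Answer: yes

Derivation:
Program A trace:
  After 'push -3': [-3]
  After 'push 6': [-3, 6]
  After 'eq': [0]
  After 'neg': [0]
  After 'neg': [0]
Program A final stack: [0]

Program B trace:
  After 'push -3': [-3]
  After 'push 6': [-3, 6]
  After 'dup': [-3, 6, 6]
  After 'drop': [-3, 6]
  After 'eq': [0]
  After 'neg': [0]
  After 'neg': [0]
Program B final stack: [0]
Same: yes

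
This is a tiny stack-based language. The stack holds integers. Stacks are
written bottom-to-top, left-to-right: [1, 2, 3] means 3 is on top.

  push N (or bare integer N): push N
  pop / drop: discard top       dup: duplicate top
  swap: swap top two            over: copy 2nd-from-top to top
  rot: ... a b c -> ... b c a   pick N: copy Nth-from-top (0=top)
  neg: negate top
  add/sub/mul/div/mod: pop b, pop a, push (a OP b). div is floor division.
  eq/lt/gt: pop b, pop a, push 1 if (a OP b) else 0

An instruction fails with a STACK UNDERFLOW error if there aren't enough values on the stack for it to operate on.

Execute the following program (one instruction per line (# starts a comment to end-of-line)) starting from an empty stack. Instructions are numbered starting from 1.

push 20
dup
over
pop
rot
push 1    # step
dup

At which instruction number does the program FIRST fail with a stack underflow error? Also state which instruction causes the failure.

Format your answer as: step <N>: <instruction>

Step 1 ('push 20'): stack = [20], depth = 1
Step 2 ('dup'): stack = [20, 20], depth = 2
Step 3 ('over'): stack = [20, 20, 20], depth = 3
Step 4 ('pop'): stack = [20, 20], depth = 2
Step 5 ('rot'): needs 3 value(s) but depth is 2 — STACK UNDERFLOW

Answer: step 5: rot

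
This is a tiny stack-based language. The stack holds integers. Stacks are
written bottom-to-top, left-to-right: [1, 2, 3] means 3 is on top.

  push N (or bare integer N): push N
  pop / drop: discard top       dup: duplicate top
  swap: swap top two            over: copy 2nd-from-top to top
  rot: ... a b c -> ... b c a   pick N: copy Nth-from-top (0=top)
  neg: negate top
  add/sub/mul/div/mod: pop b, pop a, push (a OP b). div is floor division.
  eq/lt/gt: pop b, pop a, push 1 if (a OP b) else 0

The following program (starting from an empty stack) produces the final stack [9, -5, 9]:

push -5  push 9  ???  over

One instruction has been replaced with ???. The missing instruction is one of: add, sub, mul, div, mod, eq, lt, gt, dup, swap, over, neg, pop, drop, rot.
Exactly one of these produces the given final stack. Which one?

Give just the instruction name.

Answer: swap

Derivation:
Stack before ???: [-5, 9]
Stack after ???:  [9, -5]
The instruction that transforms [-5, 9] -> [9, -5] is: swap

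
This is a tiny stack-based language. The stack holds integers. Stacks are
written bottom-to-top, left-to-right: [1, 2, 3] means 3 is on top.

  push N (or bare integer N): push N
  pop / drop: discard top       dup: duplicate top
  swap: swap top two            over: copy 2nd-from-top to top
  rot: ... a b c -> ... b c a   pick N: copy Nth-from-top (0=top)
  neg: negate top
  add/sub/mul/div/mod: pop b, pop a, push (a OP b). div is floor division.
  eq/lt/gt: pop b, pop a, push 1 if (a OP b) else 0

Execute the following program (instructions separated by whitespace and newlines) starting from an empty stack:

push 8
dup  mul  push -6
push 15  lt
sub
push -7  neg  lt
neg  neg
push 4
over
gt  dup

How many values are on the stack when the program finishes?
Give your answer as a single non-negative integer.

Answer: 3

Derivation:
After 'push 8': stack = [8] (depth 1)
After 'dup': stack = [8, 8] (depth 2)
After 'mul': stack = [64] (depth 1)
After 'push -6': stack = [64, -6] (depth 2)
After 'push 15': stack = [64, -6, 15] (depth 3)
After 'lt': stack = [64, 1] (depth 2)
After 'sub': stack = [63] (depth 1)
After 'push -7': stack = [63, -7] (depth 2)
After 'neg': stack = [63, 7] (depth 2)
After 'lt': stack = [0] (depth 1)
After 'neg': stack = [0] (depth 1)
After 'neg': stack = [0] (depth 1)
After 'push 4': stack = [0, 4] (depth 2)
After 'over': stack = [0, 4, 0] (depth 3)
After 'gt': stack = [0, 1] (depth 2)
After 'dup': stack = [0, 1, 1] (depth 3)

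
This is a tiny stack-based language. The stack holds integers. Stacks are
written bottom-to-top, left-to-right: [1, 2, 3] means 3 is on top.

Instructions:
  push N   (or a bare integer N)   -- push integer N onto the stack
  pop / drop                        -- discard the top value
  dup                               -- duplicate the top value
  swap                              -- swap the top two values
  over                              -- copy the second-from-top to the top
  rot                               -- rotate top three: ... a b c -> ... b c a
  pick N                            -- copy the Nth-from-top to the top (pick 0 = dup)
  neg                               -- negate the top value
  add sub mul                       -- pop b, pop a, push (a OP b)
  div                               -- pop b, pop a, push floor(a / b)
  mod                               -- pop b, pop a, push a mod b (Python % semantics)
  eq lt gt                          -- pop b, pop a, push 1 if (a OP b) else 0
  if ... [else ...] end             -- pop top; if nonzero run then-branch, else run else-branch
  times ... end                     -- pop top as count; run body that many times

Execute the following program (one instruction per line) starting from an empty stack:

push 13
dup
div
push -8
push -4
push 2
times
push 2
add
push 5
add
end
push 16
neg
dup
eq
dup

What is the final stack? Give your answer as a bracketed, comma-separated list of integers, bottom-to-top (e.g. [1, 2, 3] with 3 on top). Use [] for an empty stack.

Answer: [1, -8, 10, 1, 1]

Derivation:
After 'push 13': [13]
After 'dup': [13, 13]
After 'div': [1]
After 'push -8': [1, -8]
After 'push -4': [1, -8, -4]
After 'push 2': [1, -8, -4, 2]
After 'times': [1, -8, -4]
After 'push 2': [1, -8, -4, 2]
After 'add': [1, -8, -2]
After 'push 5': [1, -8, -2, 5]
After 'add': [1, -8, 3]
After 'push 2': [1, -8, 3, 2]
After 'add': [1, -8, 5]
After 'push 5': [1, -8, 5, 5]
After 'add': [1, -8, 10]
After 'push 16': [1, -8, 10, 16]
After 'neg': [1, -8, 10, -16]
After 'dup': [1, -8, 10, -16, -16]
After 'eq': [1, -8, 10, 1]
After 'dup': [1, -8, 10, 1, 1]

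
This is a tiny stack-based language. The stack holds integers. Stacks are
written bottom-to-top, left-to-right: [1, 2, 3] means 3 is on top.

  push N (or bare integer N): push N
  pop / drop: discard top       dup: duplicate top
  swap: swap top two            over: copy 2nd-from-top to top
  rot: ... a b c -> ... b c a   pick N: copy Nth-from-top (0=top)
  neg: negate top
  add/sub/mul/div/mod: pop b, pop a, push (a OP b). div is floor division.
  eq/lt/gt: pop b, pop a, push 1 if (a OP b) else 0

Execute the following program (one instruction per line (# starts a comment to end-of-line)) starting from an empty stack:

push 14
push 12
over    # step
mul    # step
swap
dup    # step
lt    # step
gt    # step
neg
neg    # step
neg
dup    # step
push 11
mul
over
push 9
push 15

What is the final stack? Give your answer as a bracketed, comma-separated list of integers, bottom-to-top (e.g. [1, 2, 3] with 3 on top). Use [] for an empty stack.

Answer: [-1, -11, -1, 9, 15]

Derivation:
After 'push 14': [14]
After 'push 12': [14, 12]
After 'over': [14, 12, 14]
After 'mul': [14, 168]
After 'swap': [168, 14]
After 'dup': [168, 14, 14]
After 'lt': [168, 0]
After 'gt': [1]
After 'neg': [-1]
After 'neg': [1]
After 'neg': [-1]
After 'dup': [-1, -1]
After 'push 11': [-1, -1, 11]
After 'mul': [-1, -11]
After 'over': [-1, -11, -1]
After 'push 9': [-1, -11, -1, 9]
After 'push 15': [-1, -11, -1, 9, 15]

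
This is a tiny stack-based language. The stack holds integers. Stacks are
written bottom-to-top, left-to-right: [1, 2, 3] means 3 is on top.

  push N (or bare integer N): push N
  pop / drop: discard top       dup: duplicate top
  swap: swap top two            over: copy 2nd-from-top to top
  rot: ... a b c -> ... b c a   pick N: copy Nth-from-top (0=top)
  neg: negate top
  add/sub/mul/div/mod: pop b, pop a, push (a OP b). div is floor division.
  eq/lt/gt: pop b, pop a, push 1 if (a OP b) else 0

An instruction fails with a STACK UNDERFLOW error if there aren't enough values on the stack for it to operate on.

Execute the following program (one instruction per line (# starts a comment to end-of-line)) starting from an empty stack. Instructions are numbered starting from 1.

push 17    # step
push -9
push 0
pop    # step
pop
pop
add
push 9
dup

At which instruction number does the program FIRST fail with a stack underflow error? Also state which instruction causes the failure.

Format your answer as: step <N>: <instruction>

Answer: step 7: add

Derivation:
Step 1 ('push 17'): stack = [17], depth = 1
Step 2 ('push -9'): stack = [17, -9], depth = 2
Step 3 ('push 0'): stack = [17, -9, 0], depth = 3
Step 4 ('pop'): stack = [17, -9], depth = 2
Step 5 ('pop'): stack = [17], depth = 1
Step 6 ('pop'): stack = [], depth = 0
Step 7 ('add'): needs 2 value(s) but depth is 0 — STACK UNDERFLOW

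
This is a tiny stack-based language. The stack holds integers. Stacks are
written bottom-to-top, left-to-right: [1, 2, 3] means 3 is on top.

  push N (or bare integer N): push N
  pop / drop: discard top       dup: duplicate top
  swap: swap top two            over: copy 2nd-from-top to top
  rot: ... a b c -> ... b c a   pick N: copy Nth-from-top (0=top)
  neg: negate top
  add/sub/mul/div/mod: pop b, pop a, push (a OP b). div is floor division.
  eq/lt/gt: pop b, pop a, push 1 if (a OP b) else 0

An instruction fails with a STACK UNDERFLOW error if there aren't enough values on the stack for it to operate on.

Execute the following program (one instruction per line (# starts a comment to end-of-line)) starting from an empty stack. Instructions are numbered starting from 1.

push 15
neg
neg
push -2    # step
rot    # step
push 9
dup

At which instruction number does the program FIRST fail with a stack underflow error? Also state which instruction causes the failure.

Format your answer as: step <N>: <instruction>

Answer: step 5: rot

Derivation:
Step 1 ('push 15'): stack = [15], depth = 1
Step 2 ('neg'): stack = [-15], depth = 1
Step 3 ('neg'): stack = [15], depth = 1
Step 4 ('push -2'): stack = [15, -2], depth = 2
Step 5 ('rot'): needs 3 value(s) but depth is 2 — STACK UNDERFLOW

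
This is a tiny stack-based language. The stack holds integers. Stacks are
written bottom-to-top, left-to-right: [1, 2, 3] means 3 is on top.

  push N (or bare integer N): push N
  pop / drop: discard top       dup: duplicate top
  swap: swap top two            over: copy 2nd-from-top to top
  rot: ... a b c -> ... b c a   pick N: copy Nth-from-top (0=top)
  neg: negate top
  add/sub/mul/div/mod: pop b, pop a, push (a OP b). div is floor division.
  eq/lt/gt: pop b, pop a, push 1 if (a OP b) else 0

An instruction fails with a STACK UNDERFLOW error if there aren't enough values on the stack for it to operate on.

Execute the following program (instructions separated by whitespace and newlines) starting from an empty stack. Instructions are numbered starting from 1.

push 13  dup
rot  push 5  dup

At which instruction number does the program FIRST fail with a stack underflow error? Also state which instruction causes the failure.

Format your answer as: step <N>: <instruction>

Answer: step 3: rot

Derivation:
Step 1 ('push 13'): stack = [13], depth = 1
Step 2 ('dup'): stack = [13, 13], depth = 2
Step 3 ('rot'): needs 3 value(s) but depth is 2 — STACK UNDERFLOW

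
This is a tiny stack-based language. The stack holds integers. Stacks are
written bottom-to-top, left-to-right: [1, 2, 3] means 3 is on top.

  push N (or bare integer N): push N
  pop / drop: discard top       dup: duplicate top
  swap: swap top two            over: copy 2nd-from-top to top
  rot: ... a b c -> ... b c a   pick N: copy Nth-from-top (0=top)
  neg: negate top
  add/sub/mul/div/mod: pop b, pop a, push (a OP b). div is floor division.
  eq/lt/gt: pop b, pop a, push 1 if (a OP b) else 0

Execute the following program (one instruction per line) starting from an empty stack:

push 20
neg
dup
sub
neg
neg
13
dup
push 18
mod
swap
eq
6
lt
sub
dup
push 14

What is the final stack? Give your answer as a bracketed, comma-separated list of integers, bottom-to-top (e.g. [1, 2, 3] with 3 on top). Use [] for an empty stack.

After 'push 20': [20]
After 'neg': [-20]
After 'dup': [-20, -20]
After 'sub': [0]
After 'neg': [0]
After 'neg': [0]
After 'push 13': [0, 13]
After 'dup': [0, 13, 13]
After 'push 18': [0, 13, 13, 18]
After 'mod': [0, 13, 13]
After 'swap': [0, 13, 13]
After 'eq': [0, 1]
After 'push 6': [0, 1, 6]
After 'lt': [0, 1]
After 'sub': [-1]
After 'dup': [-1, -1]
After 'push 14': [-1, -1, 14]

Answer: [-1, -1, 14]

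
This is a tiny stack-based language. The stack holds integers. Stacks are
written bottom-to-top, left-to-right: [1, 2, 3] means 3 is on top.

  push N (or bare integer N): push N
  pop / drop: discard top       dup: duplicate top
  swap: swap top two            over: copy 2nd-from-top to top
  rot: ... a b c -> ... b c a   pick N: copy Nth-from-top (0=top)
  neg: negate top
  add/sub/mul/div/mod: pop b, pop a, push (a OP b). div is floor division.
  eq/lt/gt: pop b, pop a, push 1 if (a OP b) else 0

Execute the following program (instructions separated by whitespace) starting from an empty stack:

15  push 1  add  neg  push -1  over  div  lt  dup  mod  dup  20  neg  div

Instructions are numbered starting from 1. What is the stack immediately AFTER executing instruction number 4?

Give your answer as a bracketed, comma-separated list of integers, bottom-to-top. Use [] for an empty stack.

Step 1 ('15'): [15]
Step 2 ('push 1'): [15, 1]
Step 3 ('add'): [16]
Step 4 ('neg'): [-16]

Answer: [-16]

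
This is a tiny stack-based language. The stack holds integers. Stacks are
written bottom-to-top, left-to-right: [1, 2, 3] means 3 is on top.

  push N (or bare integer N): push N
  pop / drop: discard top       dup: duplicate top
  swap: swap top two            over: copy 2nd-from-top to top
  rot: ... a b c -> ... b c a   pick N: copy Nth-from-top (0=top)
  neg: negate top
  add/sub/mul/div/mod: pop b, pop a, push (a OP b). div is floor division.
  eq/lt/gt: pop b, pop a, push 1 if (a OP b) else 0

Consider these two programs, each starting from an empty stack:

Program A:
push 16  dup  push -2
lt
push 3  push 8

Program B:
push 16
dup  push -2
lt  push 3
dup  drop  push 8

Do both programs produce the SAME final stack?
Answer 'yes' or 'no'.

Answer: yes

Derivation:
Program A trace:
  After 'push 16': [16]
  After 'dup': [16, 16]
  After 'push -2': [16, 16, -2]
  After 'lt': [16, 0]
  After 'push 3': [16, 0, 3]
  After 'push 8': [16, 0, 3, 8]
Program A final stack: [16, 0, 3, 8]

Program B trace:
  After 'push 16': [16]
  After 'dup': [16, 16]
  After 'push -2': [16, 16, -2]
  After 'lt': [16, 0]
  After 'push 3': [16, 0, 3]
  After 'dup': [16, 0, 3, 3]
  After 'drop': [16, 0, 3]
  After 'push 8': [16, 0, 3, 8]
Program B final stack: [16, 0, 3, 8]
Same: yes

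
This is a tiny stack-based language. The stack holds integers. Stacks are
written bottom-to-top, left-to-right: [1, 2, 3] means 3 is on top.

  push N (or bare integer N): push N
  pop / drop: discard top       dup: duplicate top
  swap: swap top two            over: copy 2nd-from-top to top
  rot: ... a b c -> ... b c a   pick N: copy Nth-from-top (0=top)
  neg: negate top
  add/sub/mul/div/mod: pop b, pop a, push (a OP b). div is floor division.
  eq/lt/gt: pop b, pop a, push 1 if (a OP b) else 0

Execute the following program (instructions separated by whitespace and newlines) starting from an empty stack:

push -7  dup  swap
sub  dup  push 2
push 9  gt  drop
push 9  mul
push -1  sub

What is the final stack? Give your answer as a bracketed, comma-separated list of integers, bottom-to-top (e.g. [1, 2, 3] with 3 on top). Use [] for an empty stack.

Answer: [0, 1]

Derivation:
After 'push -7': [-7]
After 'dup': [-7, -7]
After 'swap': [-7, -7]
After 'sub': [0]
After 'dup': [0, 0]
After 'push 2': [0, 0, 2]
After 'push 9': [0, 0, 2, 9]
After 'gt': [0, 0, 0]
After 'drop': [0, 0]
After 'push 9': [0, 0, 9]
After 'mul': [0, 0]
After 'push -1': [0, 0, -1]
After 'sub': [0, 1]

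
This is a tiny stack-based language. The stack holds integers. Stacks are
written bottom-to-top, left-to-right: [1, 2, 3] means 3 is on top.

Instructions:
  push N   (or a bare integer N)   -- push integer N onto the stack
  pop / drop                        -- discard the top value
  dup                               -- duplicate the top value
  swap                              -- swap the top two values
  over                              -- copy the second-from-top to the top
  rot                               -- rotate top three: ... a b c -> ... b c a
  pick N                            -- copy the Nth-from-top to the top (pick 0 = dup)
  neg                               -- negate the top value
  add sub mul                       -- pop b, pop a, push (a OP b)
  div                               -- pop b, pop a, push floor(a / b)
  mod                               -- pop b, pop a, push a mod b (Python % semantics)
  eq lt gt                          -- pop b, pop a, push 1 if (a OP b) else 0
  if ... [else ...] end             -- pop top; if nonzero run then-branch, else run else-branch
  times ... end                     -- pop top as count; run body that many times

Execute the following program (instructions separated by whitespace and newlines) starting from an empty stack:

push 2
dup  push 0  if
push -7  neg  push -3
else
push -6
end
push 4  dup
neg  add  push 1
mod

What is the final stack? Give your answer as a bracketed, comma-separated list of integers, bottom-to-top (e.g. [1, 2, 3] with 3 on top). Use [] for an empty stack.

After 'push 2': [2]
After 'dup': [2, 2]
After 'push 0': [2, 2, 0]
After 'if': [2, 2]
After 'push -6': [2, 2, -6]
After 'push 4': [2, 2, -6, 4]
After 'dup': [2, 2, -6, 4, 4]
After 'neg': [2, 2, -6, 4, -4]
After 'add': [2, 2, -6, 0]
After 'push 1': [2, 2, -6, 0, 1]
After 'mod': [2, 2, -6, 0]

Answer: [2, 2, -6, 0]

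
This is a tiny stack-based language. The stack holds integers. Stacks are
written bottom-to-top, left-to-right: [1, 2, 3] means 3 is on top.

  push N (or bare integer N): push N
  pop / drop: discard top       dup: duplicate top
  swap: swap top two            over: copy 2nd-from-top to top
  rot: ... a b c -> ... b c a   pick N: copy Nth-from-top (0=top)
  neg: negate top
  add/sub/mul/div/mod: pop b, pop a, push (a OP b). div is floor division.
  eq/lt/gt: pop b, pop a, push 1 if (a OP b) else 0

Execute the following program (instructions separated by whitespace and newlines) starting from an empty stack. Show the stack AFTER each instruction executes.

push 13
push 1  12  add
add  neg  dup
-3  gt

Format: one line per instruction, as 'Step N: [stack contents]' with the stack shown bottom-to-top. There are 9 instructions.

Step 1: [13]
Step 2: [13, 1]
Step 3: [13, 1, 12]
Step 4: [13, 13]
Step 5: [26]
Step 6: [-26]
Step 7: [-26, -26]
Step 8: [-26, -26, -3]
Step 9: [-26, 0]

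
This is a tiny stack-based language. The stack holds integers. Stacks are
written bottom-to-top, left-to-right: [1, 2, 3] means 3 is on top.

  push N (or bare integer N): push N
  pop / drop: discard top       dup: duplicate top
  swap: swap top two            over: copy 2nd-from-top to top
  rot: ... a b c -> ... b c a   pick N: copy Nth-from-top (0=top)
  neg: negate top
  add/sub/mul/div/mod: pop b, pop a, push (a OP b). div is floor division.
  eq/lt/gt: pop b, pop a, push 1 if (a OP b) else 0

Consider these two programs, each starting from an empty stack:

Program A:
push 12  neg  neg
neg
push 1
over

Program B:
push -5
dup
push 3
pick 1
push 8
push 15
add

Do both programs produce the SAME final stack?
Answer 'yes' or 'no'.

Answer: no

Derivation:
Program A trace:
  After 'push 12': [12]
  After 'neg': [-12]
  After 'neg': [12]
  After 'neg': [-12]
  After 'push 1': [-12, 1]
  After 'over': [-12, 1, -12]
Program A final stack: [-12, 1, -12]

Program B trace:
  After 'push -5': [-5]
  After 'dup': [-5, -5]
  After 'push 3': [-5, -5, 3]
  After 'pick 1': [-5, -5, 3, -5]
  After 'push 8': [-5, -5, 3, -5, 8]
  After 'push 15': [-5, -5, 3, -5, 8, 15]
  After 'add': [-5, -5, 3, -5, 23]
Program B final stack: [-5, -5, 3, -5, 23]
Same: no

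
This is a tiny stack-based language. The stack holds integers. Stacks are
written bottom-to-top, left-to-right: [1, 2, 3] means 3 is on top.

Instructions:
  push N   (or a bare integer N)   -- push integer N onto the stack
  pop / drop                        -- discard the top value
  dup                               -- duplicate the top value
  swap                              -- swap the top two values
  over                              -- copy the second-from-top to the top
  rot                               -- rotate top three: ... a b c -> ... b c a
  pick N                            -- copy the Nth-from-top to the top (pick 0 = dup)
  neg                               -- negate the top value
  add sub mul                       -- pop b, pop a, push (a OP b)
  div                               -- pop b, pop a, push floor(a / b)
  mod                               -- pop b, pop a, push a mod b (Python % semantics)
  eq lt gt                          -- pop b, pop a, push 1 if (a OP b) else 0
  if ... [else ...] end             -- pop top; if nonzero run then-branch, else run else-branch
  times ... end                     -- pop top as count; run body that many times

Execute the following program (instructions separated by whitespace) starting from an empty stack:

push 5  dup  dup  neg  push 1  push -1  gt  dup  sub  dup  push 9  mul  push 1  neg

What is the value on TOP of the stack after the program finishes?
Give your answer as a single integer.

Answer: -1

Derivation:
After 'push 5': [5]
After 'dup': [5, 5]
After 'dup': [5, 5, 5]
After 'neg': [5, 5, -5]
After 'push 1': [5, 5, -5, 1]
After 'push -1': [5, 5, -5, 1, -1]
After 'gt': [5, 5, -5, 1]
After 'dup': [5, 5, -5, 1, 1]
After 'sub': [5, 5, -5, 0]
After 'dup': [5, 5, -5, 0, 0]
After 'push 9': [5, 5, -5, 0, 0, 9]
After 'mul': [5, 5, -5, 0, 0]
After 'push 1': [5, 5, -5, 0, 0, 1]
After 'neg': [5, 5, -5, 0, 0, -1]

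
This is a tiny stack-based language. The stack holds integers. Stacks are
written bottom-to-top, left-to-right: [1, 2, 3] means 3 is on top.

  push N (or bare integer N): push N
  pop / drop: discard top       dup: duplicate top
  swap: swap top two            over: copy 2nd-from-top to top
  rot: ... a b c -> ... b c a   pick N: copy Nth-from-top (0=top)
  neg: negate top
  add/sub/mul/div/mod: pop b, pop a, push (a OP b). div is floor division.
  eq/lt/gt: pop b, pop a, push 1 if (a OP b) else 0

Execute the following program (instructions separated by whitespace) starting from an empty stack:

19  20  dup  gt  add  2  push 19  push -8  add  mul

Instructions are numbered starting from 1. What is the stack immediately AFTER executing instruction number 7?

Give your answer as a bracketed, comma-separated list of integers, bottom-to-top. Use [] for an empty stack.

Step 1 ('19'): [19]
Step 2 ('20'): [19, 20]
Step 3 ('dup'): [19, 20, 20]
Step 4 ('gt'): [19, 0]
Step 5 ('add'): [19]
Step 6 ('2'): [19, 2]
Step 7 ('push 19'): [19, 2, 19]

Answer: [19, 2, 19]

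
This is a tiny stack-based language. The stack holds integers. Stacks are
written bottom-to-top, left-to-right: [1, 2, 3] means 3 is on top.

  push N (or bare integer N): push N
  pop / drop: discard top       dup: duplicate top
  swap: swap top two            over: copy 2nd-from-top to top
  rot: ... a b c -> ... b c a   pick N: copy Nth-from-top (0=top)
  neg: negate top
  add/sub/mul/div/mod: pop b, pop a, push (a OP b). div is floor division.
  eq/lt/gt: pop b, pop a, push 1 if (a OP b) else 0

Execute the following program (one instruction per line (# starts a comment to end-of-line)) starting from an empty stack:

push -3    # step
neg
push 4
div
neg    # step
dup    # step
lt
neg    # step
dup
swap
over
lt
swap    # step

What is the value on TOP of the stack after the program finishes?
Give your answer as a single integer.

Answer: 0

Derivation:
After 'push -3': [-3]
After 'neg': [3]
After 'push 4': [3, 4]
After 'div': [0]
After 'neg': [0]
After 'dup': [0, 0]
After 'lt': [0]
After 'neg': [0]
After 'dup': [0, 0]
After 'swap': [0, 0]
After 'over': [0, 0, 0]
After 'lt': [0, 0]
After 'swap': [0, 0]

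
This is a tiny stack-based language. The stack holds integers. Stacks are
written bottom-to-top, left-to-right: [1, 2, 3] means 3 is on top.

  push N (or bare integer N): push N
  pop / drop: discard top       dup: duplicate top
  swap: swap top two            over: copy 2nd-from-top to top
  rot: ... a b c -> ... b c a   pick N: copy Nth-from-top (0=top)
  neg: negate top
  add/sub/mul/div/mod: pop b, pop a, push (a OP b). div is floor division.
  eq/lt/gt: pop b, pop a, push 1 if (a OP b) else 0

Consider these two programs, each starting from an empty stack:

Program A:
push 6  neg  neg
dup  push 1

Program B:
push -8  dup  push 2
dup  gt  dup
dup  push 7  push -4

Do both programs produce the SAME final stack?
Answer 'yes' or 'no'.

Program A trace:
  After 'push 6': [6]
  After 'neg': [-6]
  After 'neg': [6]
  After 'dup': [6, 6]
  After 'push 1': [6, 6, 1]
Program A final stack: [6, 6, 1]

Program B trace:
  After 'push -8': [-8]
  After 'dup': [-8, -8]
  After 'push 2': [-8, -8, 2]
  After 'dup': [-8, -8, 2, 2]
  After 'gt': [-8, -8, 0]
  After 'dup': [-8, -8, 0, 0]
  After 'dup': [-8, -8, 0, 0, 0]
  After 'push 7': [-8, -8, 0, 0, 0, 7]
  After 'push -4': [-8, -8, 0, 0, 0, 7, -4]
Program B final stack: [-8, -8, 0, 0, 0, 7, -4]
Same: no

Answer: no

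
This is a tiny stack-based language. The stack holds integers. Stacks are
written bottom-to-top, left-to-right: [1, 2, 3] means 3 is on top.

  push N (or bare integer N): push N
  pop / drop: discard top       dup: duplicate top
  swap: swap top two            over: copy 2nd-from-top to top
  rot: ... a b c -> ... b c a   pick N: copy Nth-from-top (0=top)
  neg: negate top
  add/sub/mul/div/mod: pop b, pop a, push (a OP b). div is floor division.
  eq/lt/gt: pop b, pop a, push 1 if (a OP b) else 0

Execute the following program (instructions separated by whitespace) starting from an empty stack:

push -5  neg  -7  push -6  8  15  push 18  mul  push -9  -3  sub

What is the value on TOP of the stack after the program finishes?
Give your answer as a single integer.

Answer: -6

Derivation:
After 'push -5': [-5]
After 'neg': [5]
After 'push -7': [5, -7]
After 'push -6': [5, -7, -6]
After 'push 8': [5, -7, -6, 8]
After 'push 15': [5, -7, -6, 8, 15]
After 'push 18': [5, -7, -6, 8, 15, 18]
After 'mul': [5, -7, -6, 8, 270]
After 'push -9': [5, -7, -6, 8, 270, -9]
After 'push -3': [5, -7, -6, 8, 270, -9, -3]
After 'sub': [5, -7, -6, 8, 270, -6]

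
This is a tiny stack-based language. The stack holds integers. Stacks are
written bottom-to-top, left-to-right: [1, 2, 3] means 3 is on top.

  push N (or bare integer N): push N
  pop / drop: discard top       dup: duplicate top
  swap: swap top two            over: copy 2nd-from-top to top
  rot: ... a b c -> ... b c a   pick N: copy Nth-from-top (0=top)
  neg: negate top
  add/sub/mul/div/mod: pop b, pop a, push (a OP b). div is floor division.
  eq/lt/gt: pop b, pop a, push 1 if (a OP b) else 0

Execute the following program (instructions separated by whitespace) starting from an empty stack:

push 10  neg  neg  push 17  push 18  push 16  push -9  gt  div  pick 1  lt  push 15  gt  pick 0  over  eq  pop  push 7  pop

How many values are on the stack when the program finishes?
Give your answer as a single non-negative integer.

After 'push 10': stack = [10] (depth 1)
After 'neg': stack = [-10] (depth 1)
After 'neg': stack = [10] (depth 1)
After 'push 17': stack = [10, 17] (depth 2)
After 'push 18': stack = [10, 17, 18] (depth 3)
After 'push 16': stack = [10, 17, 18, 16] (depth 4)
After 'push -9': stack = [10, 17, 18, 16, -9] (depth 5)
After 'gt': stack = [10, 17, 18, 1] (depth 4)
After 'div': stack = [10, 17, 18] (depth 3)
After 'pick 1': stack = [10, 17, 18, 17] (depth 4)
After 'lt': stack = [10, 17, 0] (depth 3)
After 'push 15': stack = [10, 17, 0, 15] (depth 4)
After 'gt': stack = [10, 17, 0] (depth 3)
After 'pick 0': stack = [10, 17, 0, 0] (depth 4)
After 'over': stack = [10, 17, 0, 0, 0] (depth 5)
After 'eq': stack = [10, 17, 0, 1] (depth 4)
After 'pop': stack = [10, 17, 0] (depth 3)
After 'push 7': stack = [10, 17, 0, 7] (depth 4)
After 'pop': stack = [10, 17, 0] (depth 3)

Answer: 3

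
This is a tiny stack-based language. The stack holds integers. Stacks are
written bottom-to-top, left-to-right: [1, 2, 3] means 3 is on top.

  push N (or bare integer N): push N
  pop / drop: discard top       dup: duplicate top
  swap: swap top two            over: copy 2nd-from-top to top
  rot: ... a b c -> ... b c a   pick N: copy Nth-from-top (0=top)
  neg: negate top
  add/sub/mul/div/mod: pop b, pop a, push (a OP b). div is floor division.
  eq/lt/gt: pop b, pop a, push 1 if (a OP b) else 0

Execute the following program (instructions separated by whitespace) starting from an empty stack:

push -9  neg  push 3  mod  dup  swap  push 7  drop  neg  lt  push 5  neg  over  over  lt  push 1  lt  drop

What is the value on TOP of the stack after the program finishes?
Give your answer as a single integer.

Answer: -5

Derivation:
After 'push -9': [-9]
After 'neg': [9]
After 'push 3': [9, 3]
After 'mod': [0]
After 'dup': [0, 0]
After 'swap': [0, 0]
After 'push 7': [0, 0, 7]
After 'drop': [0, 0]
After 'neg': [0, 0]
After 'lt': [0]
After 'push 5': [0, 5]
After 'neg': [0, -5]
After 'over': [0, -5, 0]
After 'over': [0, -5, 0, -5]
After 'lt': [0, -5, 0]
After 'push 1': [0, -5, 0, 1]
After 'lt': [0, -5, 1]
After 'drop': [0, -5]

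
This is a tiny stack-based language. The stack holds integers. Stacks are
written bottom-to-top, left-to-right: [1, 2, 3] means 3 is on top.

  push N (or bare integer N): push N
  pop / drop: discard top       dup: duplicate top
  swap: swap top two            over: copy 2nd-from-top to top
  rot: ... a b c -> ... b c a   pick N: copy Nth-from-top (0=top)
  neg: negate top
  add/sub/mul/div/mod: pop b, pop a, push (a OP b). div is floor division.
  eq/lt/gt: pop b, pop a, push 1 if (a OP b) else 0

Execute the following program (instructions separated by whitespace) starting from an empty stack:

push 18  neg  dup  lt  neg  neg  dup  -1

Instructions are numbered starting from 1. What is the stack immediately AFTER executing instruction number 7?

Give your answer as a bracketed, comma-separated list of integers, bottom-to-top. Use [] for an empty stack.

Answer: [0, 0]

Derivation:
Step 1 ('push 18'): [18]
Step 2 ('neg'): [-18]
Step 3 ('dup'): [-18, -18]
Step 4 ('lt'): [0]
Step 5 ('neg'): [0]
Step 6 ('neg'): [0]
Step 7 ('dup'): [0, 0]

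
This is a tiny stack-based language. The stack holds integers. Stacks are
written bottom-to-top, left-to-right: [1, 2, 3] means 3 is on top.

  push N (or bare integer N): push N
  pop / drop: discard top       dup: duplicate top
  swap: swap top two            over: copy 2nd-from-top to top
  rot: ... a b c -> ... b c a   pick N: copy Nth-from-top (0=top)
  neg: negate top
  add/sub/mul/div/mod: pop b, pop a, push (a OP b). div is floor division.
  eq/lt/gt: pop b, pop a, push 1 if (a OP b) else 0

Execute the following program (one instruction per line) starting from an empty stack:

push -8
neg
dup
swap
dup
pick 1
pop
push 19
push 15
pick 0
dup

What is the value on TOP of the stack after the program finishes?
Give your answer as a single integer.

After 'push -8': [-8]
After 'neg': [8]
After 'dup': [8, 8]
After 'swap': [8, 8]
After 'dup': [8, 8, 8]
After 'pick 1': [8, 8, 8, 8]
After 'pop': [8, 8, 8]
After 'push 19': [8, 8, 8, 19]
After 'push 15': [8, 8, 8, 19, 15]
After 'pick 0': [8, 8, 8, 19, 15, 15]
After 'dup': [8, 8, 8, 19, 15, 15, 15]

Answer: 15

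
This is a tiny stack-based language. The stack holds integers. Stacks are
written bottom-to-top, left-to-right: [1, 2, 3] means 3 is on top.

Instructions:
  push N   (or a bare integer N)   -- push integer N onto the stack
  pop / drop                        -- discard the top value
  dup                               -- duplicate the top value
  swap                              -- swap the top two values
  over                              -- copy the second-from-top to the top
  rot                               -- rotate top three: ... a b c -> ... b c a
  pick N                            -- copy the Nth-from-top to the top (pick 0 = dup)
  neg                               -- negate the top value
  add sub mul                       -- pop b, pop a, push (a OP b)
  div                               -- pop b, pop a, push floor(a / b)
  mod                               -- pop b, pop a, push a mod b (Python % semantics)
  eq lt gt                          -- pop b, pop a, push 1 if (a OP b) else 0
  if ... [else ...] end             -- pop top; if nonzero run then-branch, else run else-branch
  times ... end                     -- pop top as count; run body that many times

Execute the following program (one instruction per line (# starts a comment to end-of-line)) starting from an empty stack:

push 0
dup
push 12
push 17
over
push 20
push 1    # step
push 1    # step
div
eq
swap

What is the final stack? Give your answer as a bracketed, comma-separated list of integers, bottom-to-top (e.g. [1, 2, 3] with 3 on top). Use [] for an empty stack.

Answer: [0, 0, 12, 17, 0, 12]

Derivation:
After 'push 0': [0]
After 'dup': [0, 0]
After 'push 12': [0, 0, 12]
After 'push 17': [0, 0, 12, 17]
After 'over': [0, 0, 12, 17, 12]
After 'push 20': [0, 0, 12, 17, 12, 20]
After 'push 1': [0, 0, 12, 17, 12, 20, 1]
After 'push 1': [0, 0, 12, 17, 12, 20, 1, 1]
After 'div': [0, 0, 12, 17, 12, 20, 1]
After 'eq': [0, 0, 12, 17, 12, 0]
After 'swap': [0, 0, 12, 17, 0, 12]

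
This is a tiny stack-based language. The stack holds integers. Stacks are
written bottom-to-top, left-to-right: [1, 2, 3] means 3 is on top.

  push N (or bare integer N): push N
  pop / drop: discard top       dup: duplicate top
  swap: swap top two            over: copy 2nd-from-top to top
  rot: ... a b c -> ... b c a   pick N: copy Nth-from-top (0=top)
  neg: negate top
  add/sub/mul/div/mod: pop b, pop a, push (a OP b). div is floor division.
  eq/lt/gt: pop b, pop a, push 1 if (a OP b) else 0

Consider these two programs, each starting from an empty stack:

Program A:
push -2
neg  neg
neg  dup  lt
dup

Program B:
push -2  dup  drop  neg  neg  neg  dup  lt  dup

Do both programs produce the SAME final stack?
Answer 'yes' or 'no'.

Program A trace:
  After 'push -2': [-2]
  After 'neg': [2]
  After 'neg': [-2]
  After 'neg': [2]
  After 'dup': [2, 2]
  After 'lt': [0]
  After 'dup': [0, 0]
Program A final stack: [0, 0]

Program B trace:
  After 'push -2': [-2]
  After 'dup': [-2, -2]
  After 'drop': [-2]
  After 'neg': [2]
  After 'neg': [-2]
  After 'neg': [2]
  After 'dup': [2, 2]
  After 'lt': [0]
  After 'dup': [0, 0]
Program B final stack: [0, 0]
Same: yes

Answer: yes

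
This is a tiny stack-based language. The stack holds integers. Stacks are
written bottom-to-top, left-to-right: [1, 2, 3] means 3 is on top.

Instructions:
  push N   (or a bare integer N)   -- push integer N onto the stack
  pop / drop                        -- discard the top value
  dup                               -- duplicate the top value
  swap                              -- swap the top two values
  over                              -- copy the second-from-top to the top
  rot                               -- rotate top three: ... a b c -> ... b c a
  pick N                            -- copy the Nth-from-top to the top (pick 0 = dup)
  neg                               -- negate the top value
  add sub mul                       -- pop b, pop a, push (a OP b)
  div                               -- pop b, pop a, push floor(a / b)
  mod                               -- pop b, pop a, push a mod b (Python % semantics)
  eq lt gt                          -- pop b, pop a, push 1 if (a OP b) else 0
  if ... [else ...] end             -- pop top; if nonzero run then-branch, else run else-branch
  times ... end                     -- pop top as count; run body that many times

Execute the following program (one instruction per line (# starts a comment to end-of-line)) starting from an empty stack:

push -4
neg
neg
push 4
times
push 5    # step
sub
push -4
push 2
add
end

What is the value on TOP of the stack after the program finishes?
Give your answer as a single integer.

Answer: -2

Derivation:
After 'push -4': [-4]
After 'neg': [4]
After 'neg': [-4]
After 'push 4': [-4, 4]
After 'times': [-4]
After 'push 5': [-4, 5]
After 'sub': [-9]
After 'push -4': [-9, -4]
After 'push 2': [-9, -4, 2]
After 'add': [-9, -2]
  ...
After 'push 5': [-9, -7, -2, 5]
After 'sub': [-9, -7, -7]
After 'push -4': [-9, -7, -7, -4]
After 'push 2': [-9, -7, -7, -4, 2]
After 'add': [-9, -7, -7, -2]
After 'push 5': [-9, -7, -7, -2, 5]
After 'sub': [-9, -7, -7, -7]
After 'push -4': [-9, -7, -7, -7, -4]
After 'push 2': [-9, -7, -7, -7, -4, 2]
After 'add': [-9, -7, -7, -7, -2]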